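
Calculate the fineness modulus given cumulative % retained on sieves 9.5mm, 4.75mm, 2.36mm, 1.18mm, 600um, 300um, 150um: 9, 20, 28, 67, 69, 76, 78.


FM = sum(cumulative % retained) / 100
= 347 / 100
= 3.47

3.47


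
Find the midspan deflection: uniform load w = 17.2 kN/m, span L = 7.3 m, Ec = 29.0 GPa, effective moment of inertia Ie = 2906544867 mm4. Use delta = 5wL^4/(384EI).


Convert: L = 7.3 m = 7300 mm, Ec = 29.0 GPa = 29000 MPa
delta = 5 * 17.2 * 7300^4 / (384 * 29000 * 2906544867)
= 7.55 mm

7.55


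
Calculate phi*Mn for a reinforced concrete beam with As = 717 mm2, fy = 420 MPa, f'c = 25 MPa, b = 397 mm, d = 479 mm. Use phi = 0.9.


a = As * fy / (0.85 * f'c * b)
= 717 * 420 / (0.85 * 25 * 397)
= 35.696 mm
Mn = As * fy * (d - a/2) / 10^6
= 138.8713 kN-m
phi*Mn = 0.9 * 138.8713 = 124.98 kN-m

124.98


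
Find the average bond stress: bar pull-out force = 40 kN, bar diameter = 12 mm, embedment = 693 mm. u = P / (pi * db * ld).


u = P / (pi * db * ld)
= 40 * 1000 / (pi * 12 * 693)
= 1.531 MPa

1.531


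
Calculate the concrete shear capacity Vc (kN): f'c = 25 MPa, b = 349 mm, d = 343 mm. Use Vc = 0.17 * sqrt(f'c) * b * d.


Vc = 0.17 * sqrt(25) * 349 * 343 / 1000
= 101.75 kN

101.75


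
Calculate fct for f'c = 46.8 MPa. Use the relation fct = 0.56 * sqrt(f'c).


fct = 0.56 * sqrt(46.8)
= 0.56 * 6.841
= 3.831 MPa

3.831


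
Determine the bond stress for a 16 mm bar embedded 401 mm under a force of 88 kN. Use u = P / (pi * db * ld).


u = P / (pi * db * ld)
= 88 * 1000 / (pi * 16 * 401)
= 4.366 MPa

4.366


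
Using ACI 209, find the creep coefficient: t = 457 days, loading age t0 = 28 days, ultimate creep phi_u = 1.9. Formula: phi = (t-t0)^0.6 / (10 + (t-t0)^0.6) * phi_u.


dt = 457 - 28 = 429
phi = 429^0.6 / (10 + 429^0.6) * 1.9
= 1.504

1.504


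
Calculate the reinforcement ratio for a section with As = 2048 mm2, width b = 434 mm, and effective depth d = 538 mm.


rho = As / (b * d)
= 2048 / (434 * 538)
= 0.0088

0.0088


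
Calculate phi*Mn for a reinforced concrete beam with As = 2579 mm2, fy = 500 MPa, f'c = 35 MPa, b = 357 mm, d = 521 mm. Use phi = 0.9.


a = As * fy / (0.85 * f'c * b)
= 2579 * 500 / (0.85 * 35 * 357)
= 121.4133 mm
Mn = As * fy * (d - a/2) / 10^6
= 593.5483 kN-m
phi*Mn = 0.9 * 593.5483 = 534.19 kN-m

534.19


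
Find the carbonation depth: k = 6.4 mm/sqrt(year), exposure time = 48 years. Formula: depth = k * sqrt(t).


depth = k * sqrt(t)
= 6.4 * sqrt(48)
= 44.34 mm

44.34


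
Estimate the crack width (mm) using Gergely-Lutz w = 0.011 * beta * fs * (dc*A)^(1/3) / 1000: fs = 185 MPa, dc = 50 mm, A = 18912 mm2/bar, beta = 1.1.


w = 0.011 * beta * fs * (dc * A)^(1/3) / 1000
= 0.011 * 1.1 * 185 * (50 * 18912)^(1/3) / 1000
= 0.22 mm

0.22


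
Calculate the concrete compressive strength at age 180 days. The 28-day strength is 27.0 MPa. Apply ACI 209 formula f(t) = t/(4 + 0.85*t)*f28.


f(180) = 180 / (4 + 0.85 * 180) * 27.0
= 180 / 157.0 * 27.0
= 30.96 MPa

30.96


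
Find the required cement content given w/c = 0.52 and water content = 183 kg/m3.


Cement = water / (w/c)
= 183 / 0.52
= 351.9 kg/m3

351.9


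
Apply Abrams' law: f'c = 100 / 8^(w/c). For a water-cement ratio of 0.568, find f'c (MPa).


f'c = 100 / 8^0.568
= 100 / 3.258
= 30.69 MPa

30.69


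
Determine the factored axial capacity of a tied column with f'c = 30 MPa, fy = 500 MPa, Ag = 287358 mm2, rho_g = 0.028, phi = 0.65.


Ast = rho * Ag = 0.028 * 287358 = 8046.024 mm2
phi*Pn = 0.65 * 0.80 * (0.85 * 30 * (287358 - 8046.024) + 500 * 8046.024) / 1000
= 5795.64 kN

5795.64


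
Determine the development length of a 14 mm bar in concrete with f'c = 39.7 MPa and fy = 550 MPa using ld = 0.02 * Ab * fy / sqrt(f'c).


Ab = pi * 14^2 / 4 = 153.938 mm2
ld = 0.02 * 153.938 * 550 / sqrt(39.7)
= 268.7 mm

268.7


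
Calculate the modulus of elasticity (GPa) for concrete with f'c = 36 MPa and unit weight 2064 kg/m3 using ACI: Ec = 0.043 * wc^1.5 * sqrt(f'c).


Ec = 0.043 * 2064^1.5 * sqrt(36) / 1000
= 24.19 GPa

24.19


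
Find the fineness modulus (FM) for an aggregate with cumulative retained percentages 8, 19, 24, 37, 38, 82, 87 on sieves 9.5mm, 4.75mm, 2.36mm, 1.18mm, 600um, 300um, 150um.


FM = sum(cumulative % retained) / 100
= 295 / 100
= 2.95

2.95


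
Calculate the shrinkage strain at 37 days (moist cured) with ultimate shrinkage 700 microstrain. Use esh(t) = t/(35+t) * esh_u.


esh(37) = 37 / (35 + 37) * 700
= 37 / 72 * 700
= 359.7 microstrain

359.7


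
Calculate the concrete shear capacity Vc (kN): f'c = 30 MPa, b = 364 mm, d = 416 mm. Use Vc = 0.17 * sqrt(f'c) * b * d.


Vc = 0.17 * sqrt(30) * 364 * 416 / 1000
= 141.0 kN

141.0


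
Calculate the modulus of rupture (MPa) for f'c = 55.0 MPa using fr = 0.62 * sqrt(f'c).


fr = 0.62 * sqrt(55.0)
= 4.598 MPa

4.598


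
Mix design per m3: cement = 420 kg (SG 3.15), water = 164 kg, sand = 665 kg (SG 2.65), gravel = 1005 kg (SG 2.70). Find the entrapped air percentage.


Vol cement = 420 / (3.15 * 1000) = 0.133333 m3
Vol water = 164 / 1000 = 0.164 m3
Vol sand = 665 / (2.65 * 1000) = 0.250943 m3
Vol gravel = 1005 / (2.70 * 1000) = 0.372222 m3
Total solid + water volume = 0.920499 m3
Air = (1 - 0.920499) * 100 = 7.95%

7.95


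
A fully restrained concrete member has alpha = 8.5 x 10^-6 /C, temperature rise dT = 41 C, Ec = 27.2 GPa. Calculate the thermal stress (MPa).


sigma = alpha * dT * Ec
= 8.5e-6 * 41 * 27.2 * 1000
= 9.479 MPa

9.479


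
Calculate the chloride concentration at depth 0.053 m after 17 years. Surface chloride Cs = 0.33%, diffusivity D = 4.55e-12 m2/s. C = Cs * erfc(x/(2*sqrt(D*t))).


t_seconds = 17 * 365.25 * 24 * 3600 = 536479200.0 s
arg = 0.053 / (2 * sqrt(4.55e-12 * 536479200.0))
= 0.5364
erfc(0.5364) = 0.4481
C = 0.33 * 0.4481 = 0.1479%

0.1479


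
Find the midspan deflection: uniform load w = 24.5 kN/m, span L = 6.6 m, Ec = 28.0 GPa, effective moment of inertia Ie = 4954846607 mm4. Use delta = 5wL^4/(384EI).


Convert: L = 6.6 m = 6600 mm, Ec = 28.0 GPa = 28000 MPa
delta = 5 * 24.5 * 6600^4 / (384 * 28000 * 4954846607)
= 4.36 mm

4.36


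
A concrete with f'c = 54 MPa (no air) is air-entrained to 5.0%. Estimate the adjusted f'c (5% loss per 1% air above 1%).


Strength loss = (5.0 - 1) * 5 = 20.0%
f'c = 54 * (1 - 20.0/100)
= 43.2 MPa

43.2


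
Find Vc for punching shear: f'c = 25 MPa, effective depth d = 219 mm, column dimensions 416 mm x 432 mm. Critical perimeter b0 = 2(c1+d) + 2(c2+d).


b0 = 2*(416 + 219) + 2*(432 + 219) = 2572 mm
Vc = 0.33 * sqrt(25) * 2572 * 219 / 1000
= 929.39 kN

929.39


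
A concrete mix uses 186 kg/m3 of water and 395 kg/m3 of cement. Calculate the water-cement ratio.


w/c = water / cement
w/c = 186 / 395 = 0.471

0.471


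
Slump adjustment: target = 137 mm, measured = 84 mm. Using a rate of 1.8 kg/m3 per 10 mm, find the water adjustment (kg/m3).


Difference = 137 - 84 = 53 mm
Water adjustment = 53 * 1.8 / 10 = 9.5 kg/m3

9.5


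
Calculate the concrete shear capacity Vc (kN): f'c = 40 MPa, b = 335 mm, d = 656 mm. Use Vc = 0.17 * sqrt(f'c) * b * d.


Vc = 0.17 * sqrt(40) * 335 * 656 / 1000
= 236.28 kN

236.28


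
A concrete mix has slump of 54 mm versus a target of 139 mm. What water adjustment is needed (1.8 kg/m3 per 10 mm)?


Difference = 139 - 54 = 85 mm
Water adjustment = 85 * 1.8 / 10 = 15.3 kg/m3

15.3


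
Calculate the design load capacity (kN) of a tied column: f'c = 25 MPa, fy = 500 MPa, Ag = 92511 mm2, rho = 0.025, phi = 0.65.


Ast = rho * Ag = 0.025 * 92511 = 2312.775 mm2
phi*Pn = 0.65 * 0.80 * (0.85 * 25 * (92511 - 2312.775) + 500 * 2312.775) / 1000
= 1598.01 kN

1598.01


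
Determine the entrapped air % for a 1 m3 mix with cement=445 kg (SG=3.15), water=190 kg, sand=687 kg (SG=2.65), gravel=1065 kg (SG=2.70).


Vol cement = 445 / (3.15 * 1000) = 0.14127 m3
Vol water = 190 / 1000 = 0.19 m3
Vol sand = 687 / (2.65 * 1000) = 0.259245 m3
Vol gravel = 1065 / (2.70 * 1000) = 0.394444 m3
Total solid + water volume = 0.98496 m3
Air = (1 - 0.98496) * 100 = 1.5%

1.5


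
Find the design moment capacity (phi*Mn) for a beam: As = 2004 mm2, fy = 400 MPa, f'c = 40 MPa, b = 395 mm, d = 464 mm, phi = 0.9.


a = As * fy / (0.85 * f'c * b)
= 2004 * 400 / (0.85 * 40 * 395)
= 59.6873 mm
Mn = As * fy * (d - a/2) / 10^6
= 348.0197 kN-m
phi*Mn = 0.9 * 348.0197 = 313.22 kN-m

313.22


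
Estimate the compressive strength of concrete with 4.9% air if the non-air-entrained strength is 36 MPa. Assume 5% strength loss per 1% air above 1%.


Strength loss = (4.9 - 1) * 5 = 19.5%
f'c = 36 * (1 - 19.5/100)
= 28.98 MPa

28.98


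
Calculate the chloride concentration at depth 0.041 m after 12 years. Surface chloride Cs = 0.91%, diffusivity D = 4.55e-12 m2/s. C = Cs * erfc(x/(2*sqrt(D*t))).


t_seconds = 12 * 365.25 * 24 * 3600 = 378691200.0 s
arg = 0.041 / (2 * sqrt(4.55e-12 * 378691200.0))
= 0.4939
erfc(0.4939) = 0.4849
C = 0.91 * 0.4849 = 0.4413%

0.4413


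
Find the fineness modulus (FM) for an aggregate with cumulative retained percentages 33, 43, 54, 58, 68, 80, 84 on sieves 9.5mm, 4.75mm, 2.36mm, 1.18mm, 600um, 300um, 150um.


FM = sum(cumulative % retained) / 100
= 420 / 100
= 4.2

4.2


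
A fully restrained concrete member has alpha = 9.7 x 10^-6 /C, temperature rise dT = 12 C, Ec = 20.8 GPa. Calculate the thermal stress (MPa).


sigma = alpha * dT * Ec
= 9.7e-6 * 12 * 20.8 * 1000
= 2.421 MPa

2.421


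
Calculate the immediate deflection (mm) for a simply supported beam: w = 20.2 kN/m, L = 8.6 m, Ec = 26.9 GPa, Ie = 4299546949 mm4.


Convert: L = 8.6 m = 8600 mm, Ec = 26.9 GPa = 26900 MPa
delta = 5 * 20.2 * 8600^4 / (384 * 26900 * 4299546949)
= 12.44 mm

12.44


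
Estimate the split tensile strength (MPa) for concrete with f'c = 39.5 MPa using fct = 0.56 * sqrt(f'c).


fct = 0.56 * sqrt(39.5)
= 0.56 * 6.285
= 3.52 MPa

3.52


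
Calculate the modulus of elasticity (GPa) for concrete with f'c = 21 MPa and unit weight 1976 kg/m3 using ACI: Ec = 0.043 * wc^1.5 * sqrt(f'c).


Ec = 0.043 * 1976^1.5 * sqrt(21) / 1000
= 17.31 GPa

17.31


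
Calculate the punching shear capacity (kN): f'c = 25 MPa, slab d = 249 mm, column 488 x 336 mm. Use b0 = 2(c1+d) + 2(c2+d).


b0 = 2*(488 + 249) + 2*(336 + 249) = 2644 mm
Vc = 0.33 * sqrt(25) * 2644 * 249 / 1000
= 1086.29 kN

1086.29


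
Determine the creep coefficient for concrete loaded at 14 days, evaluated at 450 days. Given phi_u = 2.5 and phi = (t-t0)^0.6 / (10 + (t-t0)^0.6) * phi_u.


dt = 450 - 14 = 436
phi = 436^0.6 / (10 + 436^0.6) * 2.5
= 1.983

1.983


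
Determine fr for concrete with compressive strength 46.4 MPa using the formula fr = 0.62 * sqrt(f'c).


fr = 0.62 * sqrt(46.4)
= 4.223 MPa

4.223


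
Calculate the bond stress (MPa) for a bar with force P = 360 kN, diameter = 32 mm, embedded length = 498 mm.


u = P / (pi * db * ld)
= 360 * 1000 / (pi * 32 * 498)
= 7.191 MPa

7.191


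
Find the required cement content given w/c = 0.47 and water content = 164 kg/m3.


Cement = water / (w/c)
= 164 / 0.47
= 348.9 kg/m3

348.9


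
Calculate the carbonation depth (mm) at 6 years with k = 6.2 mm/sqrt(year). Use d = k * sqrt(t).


depth = k * sqrt(t)
= 6.2 * sqrt(6)
= 15.19 mm

15.19


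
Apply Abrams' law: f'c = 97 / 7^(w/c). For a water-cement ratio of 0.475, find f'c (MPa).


f'c = 97 / 7^0.475
= 97 / 2.52
= 38.49 MPa

38.49


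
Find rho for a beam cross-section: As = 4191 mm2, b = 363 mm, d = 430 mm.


rho = As / (b * d)
= 4191 / (363 * 430)
= 0.0268

0.0268


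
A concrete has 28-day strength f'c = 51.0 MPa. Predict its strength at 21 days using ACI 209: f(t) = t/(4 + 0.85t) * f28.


f(21) = 21 / (4 + 0.85 * 21) * 51.0
= 21 / 21.85 * 51.0
= 49.02 MPa

49.02


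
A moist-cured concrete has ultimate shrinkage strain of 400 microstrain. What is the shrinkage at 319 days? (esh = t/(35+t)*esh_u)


esh(319) = 319 / (35 + 319) * 400
= 319 / 354 * 400
= 360.5 microstrain

360.5


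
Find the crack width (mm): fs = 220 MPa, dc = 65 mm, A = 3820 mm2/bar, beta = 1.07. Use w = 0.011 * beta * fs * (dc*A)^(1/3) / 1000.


w = 0.011 * beta * fs * (dc * A)^(1/3) / 1000
= 0.011 * 1.07 * 220 * (65 * 3820)^(1/3) / 1000
= 0.163 mm

0.163


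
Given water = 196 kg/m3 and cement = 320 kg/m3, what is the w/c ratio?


w/c = water / cement
w/c = 196 / 320 = 0.613

0.613


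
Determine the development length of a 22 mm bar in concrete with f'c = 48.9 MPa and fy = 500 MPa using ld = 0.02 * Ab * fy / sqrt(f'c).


Ab = pi * 22^2 / 4 = 380.133 mm2
ld = 0.02 * 380.133 * 500 / sqrt(48.9)
= 543.6 mm

543.6


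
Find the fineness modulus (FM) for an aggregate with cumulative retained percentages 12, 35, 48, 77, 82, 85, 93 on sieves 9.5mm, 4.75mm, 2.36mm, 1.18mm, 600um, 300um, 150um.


FM = sum(cumulative % retained) / 100
= 432 / 100
= 4.32

4.32


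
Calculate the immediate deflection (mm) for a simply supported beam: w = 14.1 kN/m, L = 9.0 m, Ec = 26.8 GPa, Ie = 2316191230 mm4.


Convert: L = 9.0 m = 9000 mm, Ec = 26.8 GPa = 26800 MPa
delta = 5 * 14.1 * 9000^4 / (384 * 26800 * 2316191230)
= 19.41 mm

19.41


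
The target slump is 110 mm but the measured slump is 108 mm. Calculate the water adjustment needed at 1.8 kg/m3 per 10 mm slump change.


Difference = 110 - 108 = 2 mm
Water adjustment = 2 * 1.8 / 10 = 0.4 kg/m3

0.4


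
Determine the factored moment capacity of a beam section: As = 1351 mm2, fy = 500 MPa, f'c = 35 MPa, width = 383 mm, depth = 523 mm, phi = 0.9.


a = As * fy / (0.85 * f'c * b)
= 1351 * 500 / (0.85 * 35 * 383)
= 59.2843 mm
Mn = As * fy * (d - a/2) / 10^6
= 333.2632 kN-m
phi*Mn = 0.9 * 333.2632 = 299.94 kN-m

299.94


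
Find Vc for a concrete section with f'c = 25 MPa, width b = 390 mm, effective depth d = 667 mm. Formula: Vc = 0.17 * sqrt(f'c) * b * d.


Vc = 0.17 * sqrt(25) * 390 * 667 / 1000
= 221.11 kN

221.11


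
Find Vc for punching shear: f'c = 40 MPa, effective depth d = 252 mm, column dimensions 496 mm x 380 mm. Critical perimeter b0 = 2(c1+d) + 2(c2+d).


b0 = 2*(496 + 252) + 2*(380 + 252) = 2760 mm
Vc = 0.33 * sqrt(40) * 2760 * 252 / 1000
= 1451.62 kN

1451.62


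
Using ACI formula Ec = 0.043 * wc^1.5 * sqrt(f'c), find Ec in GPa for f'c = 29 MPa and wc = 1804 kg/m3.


Ec = 0.043 * 1804^1.5 * sqrt(29) / 1000
= 17.74 GPa

17.74


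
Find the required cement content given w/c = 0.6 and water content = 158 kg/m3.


Cement = water / (w/c)
= 158 / 0.6
= 263.3 kg/m3

263.3


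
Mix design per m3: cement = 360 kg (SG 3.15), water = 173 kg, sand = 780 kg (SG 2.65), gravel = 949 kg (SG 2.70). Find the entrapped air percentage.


Vol cement = 360 / (3.15 * 1000) = 0.114286 m3
Vol water = 173 / 1000 = 0.173 m3
Vol sand = 780 / (2.65 * 1000) = 0.29434 m3
Vol gravel = 949 / (2.70 * 1000) = 0.351481 m3
Total solid + water volume = 0.933107 m3
Air = (1 - 0.933107) * 100 = 6.69%

6.69


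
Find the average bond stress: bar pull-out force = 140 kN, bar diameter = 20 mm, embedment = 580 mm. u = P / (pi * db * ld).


u = P / (pi * db * ld)
= 140 * 1000 / (pi * 20 * 580)
= 3.842 MPa

3.842


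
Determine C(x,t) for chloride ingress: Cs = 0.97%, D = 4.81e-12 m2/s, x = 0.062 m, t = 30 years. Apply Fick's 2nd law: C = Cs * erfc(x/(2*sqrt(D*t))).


t_seconds = 30 * 365.25 * 24 * 3600 = 946728000.0 s
arg = 0.062 / (2 * sqrt(4.81e-12 * 946728000.0))
= 0.4594
erfc(0.4594) = 0.5159
C = 0.97 * 0.5159 = 0.5004%

0.5004


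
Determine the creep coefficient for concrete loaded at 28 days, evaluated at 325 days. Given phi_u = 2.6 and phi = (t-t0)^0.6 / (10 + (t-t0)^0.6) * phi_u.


dt = 325 - 28 = 297
phi = 297^0.6 / (10 + 297^0.6) * 2.6
= 1.957

1.957


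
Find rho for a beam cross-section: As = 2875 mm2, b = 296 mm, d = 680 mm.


rho = As / (b * d)
= 2875 / (296 * 680)
= 0.0143

0.0143


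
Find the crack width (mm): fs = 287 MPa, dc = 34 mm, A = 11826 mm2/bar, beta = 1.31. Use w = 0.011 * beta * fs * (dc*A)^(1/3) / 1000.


w = 0.011 * beta * fs * (dc * A)^(1/3) / 1000
= 0.011 * 1.31 * 287 * (34 * 11826)^(1/3) / 1000
= 0.305 mm

0.305


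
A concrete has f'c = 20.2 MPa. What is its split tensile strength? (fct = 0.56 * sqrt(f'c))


fct = 0.56 * sqrt(20.2)
= 0.56 * 4.494
= 2.517 MPa

2.517


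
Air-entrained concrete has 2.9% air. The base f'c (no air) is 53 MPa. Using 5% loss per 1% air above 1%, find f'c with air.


Strength loss = (2.9 - 1) * 5 = 9.5%
f'c = 53 * (1 - 9.5/100)
= 47.97 MPa

47.97


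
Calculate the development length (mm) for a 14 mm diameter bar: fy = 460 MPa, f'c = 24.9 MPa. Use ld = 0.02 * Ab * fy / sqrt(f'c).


Ab = pi * 14^2 / 4 = 153.938 mm2
ld = 0.02 * 153.938 * 460 / sqrt(24.9)
= 283.8 mm

283.8


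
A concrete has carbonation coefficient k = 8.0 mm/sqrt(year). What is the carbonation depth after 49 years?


depth = k * sqrt(t)
= 8.0 * sqrt(49)
= 56.0 mm

56.0


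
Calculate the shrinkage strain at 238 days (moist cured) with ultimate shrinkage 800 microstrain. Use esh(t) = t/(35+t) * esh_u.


esh(238) = 238 / (35 + 238) * 800
= 238 / 273 * 800
= 697.4 microstrain

697.4


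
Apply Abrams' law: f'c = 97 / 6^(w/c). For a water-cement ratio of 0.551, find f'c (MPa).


f'c = 97 / 6^0.551
= 97 / 2.684
= 36.14 MPa

36.14


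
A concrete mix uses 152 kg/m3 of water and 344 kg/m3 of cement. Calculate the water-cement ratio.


w/c = water / cement
w/c = 152 / 344 = 0.442

0.442


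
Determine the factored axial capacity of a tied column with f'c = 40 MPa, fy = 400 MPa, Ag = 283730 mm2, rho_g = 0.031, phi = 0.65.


Ast = rho * Ag = 0.031 * 283730 = 8795.63 mm2
phi*Pn = 0.65 * 0.80 * (0.85 * 40 * (283730 - 8795.63) + 400 * 8795.63) / 1000
= 6690.33 kN

6690.33


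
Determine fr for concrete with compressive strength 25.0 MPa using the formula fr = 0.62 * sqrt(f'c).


fr = 0.62 * sqrt(25.0)
= 3.1 MPa

3.1


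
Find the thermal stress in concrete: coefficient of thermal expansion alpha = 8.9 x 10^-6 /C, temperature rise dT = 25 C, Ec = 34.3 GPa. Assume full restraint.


sigma = alpha * dT * Ec
= 8.9e-6 * 25 * 34.3 * 1000
= 7.632 MPa

7.632


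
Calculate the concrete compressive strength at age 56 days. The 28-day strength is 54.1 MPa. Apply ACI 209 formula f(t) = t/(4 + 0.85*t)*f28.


f(56) = 56 / (4 + 0.85 * 56) * 54.1
= 56 / 51.6 * 54.1
= 58.71 MPa

58.71


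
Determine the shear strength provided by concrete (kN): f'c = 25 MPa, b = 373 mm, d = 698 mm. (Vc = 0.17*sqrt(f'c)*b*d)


Vc = 0.17 * sqrt(25) * 373 * 698 / 1000
= 221.3 kN

221.3


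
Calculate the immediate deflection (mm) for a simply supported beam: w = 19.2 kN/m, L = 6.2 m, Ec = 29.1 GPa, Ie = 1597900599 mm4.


Convert: L = 6.2 m = 6200 mm, Ec = 29.1 GPa = 29100 MPa
delta = 5 * 19.2 * 6200^4 / (384 * 29100 * 1597900599)
= 7.94 mm

7.94


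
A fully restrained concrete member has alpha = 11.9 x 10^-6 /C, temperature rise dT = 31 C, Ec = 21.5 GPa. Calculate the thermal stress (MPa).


sigma = alpha * dT * Ec
= 11.9e-6 * 31 * 21.5 * 1000
= 7.931 MPa

7.931


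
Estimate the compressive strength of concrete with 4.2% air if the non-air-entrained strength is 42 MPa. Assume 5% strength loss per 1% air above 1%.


Strength loss = (4.2 - 1) * 5 = 16.0%
f'c = 42 * (1 - 16.0/100)
= 35.28 MPa

35.28


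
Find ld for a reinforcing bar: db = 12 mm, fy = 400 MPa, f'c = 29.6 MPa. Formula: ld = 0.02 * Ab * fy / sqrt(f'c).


Ab = pi * 12^2 / 4 = 113.097 mm2
ld = 0.02 * 113.097 * 400 / sqrt(29.6)
= 166.3 mm

166.3


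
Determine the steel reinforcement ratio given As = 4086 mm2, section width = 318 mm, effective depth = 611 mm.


rho = As / (b * d)
= 4086 / (318 * 611)
= 0.021

0.021


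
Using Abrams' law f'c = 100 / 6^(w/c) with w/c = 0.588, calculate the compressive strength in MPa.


f'c = 100 / 6^0.588
= 100 / 2.868
= 34.87 MPa

34.87


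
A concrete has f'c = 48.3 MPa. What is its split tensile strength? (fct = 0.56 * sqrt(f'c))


fct = 0.56 * sqrt(48.3)
= 0.56 * 6.95
= 3.892 MPa

3.892


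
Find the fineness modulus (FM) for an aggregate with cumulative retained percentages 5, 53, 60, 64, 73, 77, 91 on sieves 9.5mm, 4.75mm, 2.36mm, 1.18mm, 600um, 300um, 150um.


FM = sum(cumulative % retained) / 100
= 423 / 100
= 4.23

4.23


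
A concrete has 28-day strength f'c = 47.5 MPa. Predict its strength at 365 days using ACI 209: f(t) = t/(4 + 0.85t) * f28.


f(365) = 365 / (4 + 0.85 * 365) * 47.5
= 365 / 314.25 * 47.5
= 55.17 MPa

55.17


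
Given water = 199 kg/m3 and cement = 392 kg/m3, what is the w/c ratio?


w/c = water / cement
w/c = 199 / 392 = 0.508

0.508


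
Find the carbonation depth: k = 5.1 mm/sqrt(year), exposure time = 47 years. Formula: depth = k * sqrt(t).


depth = k * sqrt(t)
= 5.1 * sqrt(47)
= 34.96 mm

34.96


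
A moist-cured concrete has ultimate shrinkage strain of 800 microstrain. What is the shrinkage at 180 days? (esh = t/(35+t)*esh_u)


esh(180) = 180 / (35 + 180) * 800
= 180 / 215 * 800
= 669.8 microstrain

669.8


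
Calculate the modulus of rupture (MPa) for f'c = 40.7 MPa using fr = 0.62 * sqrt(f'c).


fr = 0.62 * sqrt(40.7)
= 3.955 MPa

3.955


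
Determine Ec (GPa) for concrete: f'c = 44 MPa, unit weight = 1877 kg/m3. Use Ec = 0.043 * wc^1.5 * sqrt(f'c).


Ec = 0.043 * 1877^1.5 * sqrt(44) / 1000
= 23.19 GPa

23.19


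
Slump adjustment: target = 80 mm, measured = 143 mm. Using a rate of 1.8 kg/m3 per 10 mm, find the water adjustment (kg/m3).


Difference = 80 - 143 = -63 mm
Water adjustment = -63 * 1.8 / 10 = -11.3 kg/m3

-11.3


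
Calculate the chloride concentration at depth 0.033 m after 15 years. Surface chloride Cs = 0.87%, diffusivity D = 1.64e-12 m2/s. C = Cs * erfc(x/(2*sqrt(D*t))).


t_seconds = 15 * 365.25 * 24 * 3600 = 473364000.0 s
arg = 0.033 / (2 * sqrt(1.64e-12 * 473364000.0))
= 0.5922
erfc(0.5922) = 0.4023
C = 0.87 * 0.4023 = 0.35%

0.35


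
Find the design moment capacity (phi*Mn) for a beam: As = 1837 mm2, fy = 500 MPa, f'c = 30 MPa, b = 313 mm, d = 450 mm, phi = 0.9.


a = As * fy / (0.85 * f'c * b)
= 1837 * 500 / (0.85 * 30 * 313)
= 115.0786 mm
Mn = As * fy * (d - a/2) / 10^6
= 360.4751 kN-m
phi*Mn = 0.9 * 360.4751 = 324.43 kN-m

324.43


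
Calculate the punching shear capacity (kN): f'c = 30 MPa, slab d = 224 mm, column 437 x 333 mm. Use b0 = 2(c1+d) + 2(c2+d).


b0 = 2*(437 + 224) + 2*(333 + 224) = 2436 mm
Vc = 0.33 * sqrt(30) * 2436 * 224 / 1000
= 986.28 kN

986.28


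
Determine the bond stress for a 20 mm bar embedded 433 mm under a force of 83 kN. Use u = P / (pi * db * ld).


u = P / (pi * db * ld)
= 83 * 1000 / (pi * 20 * 433)
= 3.051 MPa

3.051


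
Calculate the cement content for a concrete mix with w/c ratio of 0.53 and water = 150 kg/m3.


Cement = water / (w/c)
= 150 / 0.53
= 283.0 kg/m3

283.0


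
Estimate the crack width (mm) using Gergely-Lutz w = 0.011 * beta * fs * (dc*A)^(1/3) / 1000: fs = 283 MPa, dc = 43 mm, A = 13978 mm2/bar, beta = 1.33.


w = 0.011 * beta * fs * (dc * A)^(1/3) / 1000
= 0.011 * 1.33 * 283 * (43 * 13978)^(1/3) / 1000
= 0.349 mm

0.349


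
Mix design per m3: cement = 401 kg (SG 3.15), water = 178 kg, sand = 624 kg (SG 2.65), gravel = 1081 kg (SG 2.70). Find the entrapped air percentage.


Vol cement = 401 / (3.15 * 1000) = 0.127302 m3
Vol water = 178 / 1000 = 0.178 m3
Vol sand = 624 / (2.65 * 1000) = 0.235472 m3
Vol gravel = 1081 / (2.70 * 1000) = 0.40037 m3
Total solid + water volume = 0.941144 m3
Air = (1 - 0.941144) * 100 = 5.89%

5.89


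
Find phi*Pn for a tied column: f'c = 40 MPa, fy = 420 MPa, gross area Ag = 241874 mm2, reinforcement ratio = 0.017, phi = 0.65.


Ast = rho * Ag = 0.017 * 241874 = 4111.858 mm2
phi*Pn = 0.65 * 0.80 * (0.85 * 40 * (241874 - 4111.858) + 420 * 4111.858) / 1000
= 5101.66 kN

5101.66


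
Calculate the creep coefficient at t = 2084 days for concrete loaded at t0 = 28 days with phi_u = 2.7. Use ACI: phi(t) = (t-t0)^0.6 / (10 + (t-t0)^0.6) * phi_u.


dt = 2084 - 28 = 2056
phi = 2056^0.6 / (10 + 2056^0.6) * 2.7
= 2.448

2.448


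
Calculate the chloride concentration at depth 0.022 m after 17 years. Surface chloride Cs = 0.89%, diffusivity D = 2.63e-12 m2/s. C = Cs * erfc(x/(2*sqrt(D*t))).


t_seconds = 17 * 365.25 * 24 * 3600 = 536479200.0 s
arg = 0.022 / (2 * sqrt(2.63e-12 * 536479200.0))
= 0.2928
erfc(0.2928) = 0.6788
C = 0.89 * 0.6788 = 0.6041%

0.6041


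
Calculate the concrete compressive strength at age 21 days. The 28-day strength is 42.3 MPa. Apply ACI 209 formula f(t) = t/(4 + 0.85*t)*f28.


f(21) = 21 / (4 + 0.85 * 21) * 42.3
= 21 / 21.85 * 42.3
= 40.65 MPa

40.65


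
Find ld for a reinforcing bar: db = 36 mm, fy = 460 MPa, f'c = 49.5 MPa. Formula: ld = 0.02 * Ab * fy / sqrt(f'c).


Ab = pi * 36^2 / 4 = 1017.876 mm2
ld = 0.02 * 1017.876 * 460 / sqrt(49.5)
= 1331.0 mm

1331.0


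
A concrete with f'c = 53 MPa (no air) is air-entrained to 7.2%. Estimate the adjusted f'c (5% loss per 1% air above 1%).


Strength loss = (7.2 - 1) * 5 = 31.0%
f'c = 53 * (1 - 31.0/100)
= 36.57 MPa

36.57


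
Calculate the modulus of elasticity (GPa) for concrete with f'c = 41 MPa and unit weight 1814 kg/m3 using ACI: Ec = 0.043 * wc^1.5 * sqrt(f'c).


Ec = 0.043 * 1814^1.5 * sqrt(41) / 1000
= 21.27 GPa

21.27


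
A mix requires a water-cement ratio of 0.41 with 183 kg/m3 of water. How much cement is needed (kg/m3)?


Cement = water / (w/c)
= 183 / 0.41
= 446.3 kg/m3

446.3


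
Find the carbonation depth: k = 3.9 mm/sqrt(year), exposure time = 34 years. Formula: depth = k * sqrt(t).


depth = k * sqrt(t)
= 3.9 * sqrt(34)
= 22.74 mm

22.74


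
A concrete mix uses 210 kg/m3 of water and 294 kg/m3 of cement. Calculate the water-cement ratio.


w/c = water / cement
w/c = 210 / 294 = 0.714

0.714


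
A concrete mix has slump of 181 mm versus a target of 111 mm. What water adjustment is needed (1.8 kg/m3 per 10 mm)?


Difference = 111 - 181 = -70 mm
Water adjustment = -70 * 1.8 / 10 = -12.6 kg/m3

-12.6


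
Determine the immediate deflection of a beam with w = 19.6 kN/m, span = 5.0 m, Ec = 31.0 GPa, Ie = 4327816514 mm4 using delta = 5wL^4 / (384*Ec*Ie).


Convert: L = 5.0 m = 5000 mm, Ec = 31.0 GPa = 31000 MPa
delta = 5 * 19.6 * 5000^4 / (384 * 31000 * 4327816514)
= 1.19 mm

1.19


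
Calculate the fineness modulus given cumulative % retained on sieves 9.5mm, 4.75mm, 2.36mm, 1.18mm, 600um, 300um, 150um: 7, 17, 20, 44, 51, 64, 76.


FM = sum(cumulative % retained) / 100
= 279 / 100
= 2.79

2.79


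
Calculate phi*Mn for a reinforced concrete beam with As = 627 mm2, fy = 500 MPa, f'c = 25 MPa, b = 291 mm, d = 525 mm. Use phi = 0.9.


a = As * fy / (0.85 * f'c * b)
= 627 * 500 / (0.85 * 25 * 291)
= 50.6974 mm
Mn = As * fy * (d - a/2) / 10^6
= 156.6407 kN-m
phi*Mn = 0.9 * 156.6407 = 140.98 kN-m

140.98


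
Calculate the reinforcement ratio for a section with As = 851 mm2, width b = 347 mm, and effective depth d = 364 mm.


rho = As / (b * d)
= 851 / (347 * 364)
= 0.0067

0.0067


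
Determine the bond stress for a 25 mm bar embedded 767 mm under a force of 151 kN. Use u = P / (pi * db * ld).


u = P / (pi * db * ld)
= 151 * 1000 / (pi * 25 * 767)
= 2.507 MPa

2.507


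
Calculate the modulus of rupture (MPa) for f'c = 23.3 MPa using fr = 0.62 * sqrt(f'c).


fr = 0.62 * sqrt(23.3)
= 2.993 MPa

2.993


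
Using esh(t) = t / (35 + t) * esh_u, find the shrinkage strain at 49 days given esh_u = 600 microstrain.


esh(49) = 49 / (35 + 49) * 600
= 49 / 84 * 600
= 350.0 microstrain

350.0


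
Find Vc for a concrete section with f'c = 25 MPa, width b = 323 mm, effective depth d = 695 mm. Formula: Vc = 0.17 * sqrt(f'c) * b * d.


Vc = 0.17 * sqrt(25) * 323 * 695 / 1000
= 190.81 kN

190.81


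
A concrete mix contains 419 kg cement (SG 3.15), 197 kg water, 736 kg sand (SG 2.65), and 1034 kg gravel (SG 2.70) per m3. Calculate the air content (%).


Vol cement = 419 / (3.15 * 1000) = 0.133016 m3
Vol water = 197 / 1000 = 0.197 m3
Vol sand = 736 / (2.65 * 1000) = 0.277736 m3
Vol gravel = 1034 / (2.70 * 1000) = 0.382963 m3
Total solid + water volume = 0.990715 m3
Air = (1 - 0.990715) * 100 = 0.93%

0.93


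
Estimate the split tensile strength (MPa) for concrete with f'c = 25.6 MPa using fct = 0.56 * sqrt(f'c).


fct = 0.56 * sqrt(25.6)
= 0.56 * 5.06
= 2.833 MPa

2.833


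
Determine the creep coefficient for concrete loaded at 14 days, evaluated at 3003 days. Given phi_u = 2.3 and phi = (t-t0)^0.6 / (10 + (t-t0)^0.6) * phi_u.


dt = 3003 - 14 = 2989
phi = 2989^0.6 / (10 + 2989^0.6) * 2.3
= 2.125

2.125


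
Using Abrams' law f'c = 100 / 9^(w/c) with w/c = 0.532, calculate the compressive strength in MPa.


f'c = 100 / 9^0.532
= 100 / 3.219
= 31.07 MPa

31.07


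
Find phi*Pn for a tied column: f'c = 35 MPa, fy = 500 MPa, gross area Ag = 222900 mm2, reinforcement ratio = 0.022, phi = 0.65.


Ast = rho * Ag = 0.022 * 222900 = 4903.8 mm2
phi*Pn = 0.65 * 0.80 * (0.85 * 35 * (222900 - 4903.8) + 500 * 4903.8) / 1000
= 4647.39 kN

4647.39


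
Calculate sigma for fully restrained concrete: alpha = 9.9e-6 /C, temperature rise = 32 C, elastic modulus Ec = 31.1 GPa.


sigma = alpha * dT * Ec
= 9.9e-6 * 32 * 31.1 * 1000
= 9.852 MPa

9.852


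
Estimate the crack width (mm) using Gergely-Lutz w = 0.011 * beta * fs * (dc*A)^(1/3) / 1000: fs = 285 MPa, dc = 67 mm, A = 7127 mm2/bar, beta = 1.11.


w = 0.011 * beta * fs * (dc * A)^(1/3) / 1000
= 0.011 * 1.11 * 285 * (67 * 7127)^(1/3) / 1000
= 0.272 mm

0.272


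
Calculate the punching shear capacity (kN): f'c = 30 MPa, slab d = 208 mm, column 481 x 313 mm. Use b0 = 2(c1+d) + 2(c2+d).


b0 = 2*(481 + 208) + 2*(313 + 208) = 2420 mm
Vc = 0.33 * sqrt(30) * 2420 * 208 / 1000
= 909.82 kN

909.82


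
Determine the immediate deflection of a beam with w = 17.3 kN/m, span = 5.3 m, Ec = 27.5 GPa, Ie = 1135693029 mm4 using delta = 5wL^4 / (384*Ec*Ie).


Convert: L = 5.3 m = 5300 mm, Ec = 27.5 GPa = 27500 MPa
delta = 5 * 17.3 * 5300^4 / (384 * 27500 * 1135693029)
= 5.69 mm

5.69


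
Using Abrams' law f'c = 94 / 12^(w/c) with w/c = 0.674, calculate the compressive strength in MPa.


f'c = 94 / 12^0.674
= 94 / 5.338
= 17.61 MPa

17.61


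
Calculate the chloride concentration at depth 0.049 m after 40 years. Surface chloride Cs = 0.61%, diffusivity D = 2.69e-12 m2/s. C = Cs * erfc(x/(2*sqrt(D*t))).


t_seconds = 40 * 365.25 * 24 * 3600 = 1262304000.0 s
arg = 0.049 / (2 * sqrt(2.69e-12 * 1262304000.0))
= 0.4204
erfc(0.4204) = 0.5521
C = 0.61 * 0.5521 = 0.3368%

0.3368


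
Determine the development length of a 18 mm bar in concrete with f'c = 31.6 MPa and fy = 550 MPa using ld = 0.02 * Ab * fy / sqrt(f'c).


Ab = pi * 18^2 / 4 = 254.469 mm2
ld = 0.02 * 254.469 * 550 / sqrt(31.6)
= 497.9 mm

497.9


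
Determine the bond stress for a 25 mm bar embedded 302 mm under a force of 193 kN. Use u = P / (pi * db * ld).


u = P / (pi * db * ld)
= 193 * 1000 / (pi * 25 * 302)
= 8.137 MPa

8.137


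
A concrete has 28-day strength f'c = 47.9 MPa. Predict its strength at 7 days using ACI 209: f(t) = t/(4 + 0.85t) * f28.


f(7) = 7 / (4 + 0.85 * 7) * 47.9
= 7 / 9.95 * 47.9
= 33.7 MPa

33.7


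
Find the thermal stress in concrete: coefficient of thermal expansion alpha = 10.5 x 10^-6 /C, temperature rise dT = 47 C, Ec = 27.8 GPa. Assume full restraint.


sigma = alpha * dT * Ec
= 10.5e-6 * 47 * 27.8 * 1000
= 13.719 MPa

13.719


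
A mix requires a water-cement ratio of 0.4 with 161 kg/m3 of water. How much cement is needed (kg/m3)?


Cement = water / (w/c)
= 161 / 0.4
= 402.5 kg/m3

402.5


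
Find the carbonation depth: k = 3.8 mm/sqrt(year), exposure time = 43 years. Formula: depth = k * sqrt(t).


depth = k * sqrt(t)
= 3.8 * sqrt(43)
= 24.92 mm

24.92


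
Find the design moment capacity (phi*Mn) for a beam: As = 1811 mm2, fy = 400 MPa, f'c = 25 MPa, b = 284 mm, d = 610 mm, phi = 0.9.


a = As * fy / (0.85 * f'c * b)
= 1811 * 400 / (0.85 * 25 * 284)
= 120.0331 mm
Mn = As * fy * (d - a/2) / 10^6
= 398.408 kN-m
phi*Mn = 0.9 * 398.408 = 358.57 kN-m

358.57


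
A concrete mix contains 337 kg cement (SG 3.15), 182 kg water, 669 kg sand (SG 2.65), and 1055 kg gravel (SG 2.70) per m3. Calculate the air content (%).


Vol cement = 337 / (3.15 * 1000) = 0.106984 m3
Vol water = 182 / 1000 = 0.182 m3
Vol sand = 669 / (2.65 * 1000) = 0.252453 m3
Vol gravel = 1055 / (2.70 * 1000) = 0.390741 m3
Total solid + water volume = 0.932178 m3
Air = (1 - 0.932178) * 100 = 6.78%

6.78


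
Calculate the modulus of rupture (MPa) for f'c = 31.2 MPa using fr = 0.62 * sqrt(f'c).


fr = 0.62 * sqrt(31.2)
= 3.463 MPa

3.463


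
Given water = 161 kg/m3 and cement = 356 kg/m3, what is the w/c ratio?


w/c = water / cement
w/c = 161 / 356 = 0.452

0.452


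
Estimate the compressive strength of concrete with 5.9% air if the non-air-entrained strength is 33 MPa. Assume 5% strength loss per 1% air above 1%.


Strength loss = (5.9 - 1) * 5 = 24.5%
f'c = 33 * (1 - 24.5/100)
= 24.91 MPa

24.91


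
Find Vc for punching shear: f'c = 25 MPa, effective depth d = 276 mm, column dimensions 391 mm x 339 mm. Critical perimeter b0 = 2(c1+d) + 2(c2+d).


b0 = 2*(391 + 276) + 2*(339 + 276) = 2564 mm
Vc = 0.33 * sqrt(25) * 2564 * 276 / 1000
= 1167.65 kN

1167.65


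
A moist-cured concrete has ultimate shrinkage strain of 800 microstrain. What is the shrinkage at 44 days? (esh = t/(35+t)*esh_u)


esh(44) = 44 / (35 + 44) * 800
= 44 / 79 * 800
= 445.6 microstrain

445.6


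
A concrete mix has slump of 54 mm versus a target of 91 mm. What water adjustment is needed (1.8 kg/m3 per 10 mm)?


Difference = 91 - 54 = 37 mm
Water adjustment = 37 * 1.8 / 10 = 6.7 kg/m3

6.7


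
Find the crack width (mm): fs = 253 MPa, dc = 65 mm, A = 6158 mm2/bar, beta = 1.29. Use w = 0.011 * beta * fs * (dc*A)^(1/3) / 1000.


w = 0.011 * beta * fs * (dc * A)^(1/3) / 1000
= 0.011 * 1.29 * 253 * (65 * 6158)^(1/3) / 1000
= 0.265 mm

0.265


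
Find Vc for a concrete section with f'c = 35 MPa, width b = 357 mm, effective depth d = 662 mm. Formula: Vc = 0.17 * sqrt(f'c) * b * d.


Vc = 0.17 * sqrt(35) * 357 * 662 / 1000
= 237.69 kN

237.69


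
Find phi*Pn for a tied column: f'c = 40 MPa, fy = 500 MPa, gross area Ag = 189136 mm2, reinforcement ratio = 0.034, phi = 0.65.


Ast = rho * Ag = 0.034 * 189136 = 6430.624 mm2
phi*Pn = 0.65 * 0.80 * (0.85 * 40 * (189136 - 6430.624) + 500 * 6430.624) / 1000
= 4902.19 kN

4902.19


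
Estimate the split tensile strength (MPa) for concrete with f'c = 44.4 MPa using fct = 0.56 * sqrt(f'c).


fct = 0.56 * sqrt(44.4)
= 0.56 * 6.663
= 3.731 MPa

3.731


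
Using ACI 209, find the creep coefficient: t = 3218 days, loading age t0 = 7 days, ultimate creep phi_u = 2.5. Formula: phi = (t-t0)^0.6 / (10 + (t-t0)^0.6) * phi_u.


dt = 3218 - 7 = 3211
phi = 3211^0.6 / (10 + 3211^0.6) * 2.5
= 2.318

2.318


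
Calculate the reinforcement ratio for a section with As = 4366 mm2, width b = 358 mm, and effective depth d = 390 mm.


rho = As / (b * d)
= 4366 / (358 * 390)
= 0.0313

0.0313


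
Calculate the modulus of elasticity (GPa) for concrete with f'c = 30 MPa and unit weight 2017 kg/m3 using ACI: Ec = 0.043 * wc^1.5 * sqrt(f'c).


Ec = 0.043 * 2017^1.5 * sqrt(30) / 1000
= 21.33 GPa

21.33


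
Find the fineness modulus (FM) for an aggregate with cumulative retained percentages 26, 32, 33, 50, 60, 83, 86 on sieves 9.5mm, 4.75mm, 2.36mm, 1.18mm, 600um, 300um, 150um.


FM = sum(cumulative % retained) / 100
= 370 / 100
= 3.7

3.7


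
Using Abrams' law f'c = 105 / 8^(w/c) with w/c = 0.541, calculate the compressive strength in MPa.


f'c = 105 / 8^0.541
= 105 / 3.08
= 34.09 MPa

34.09


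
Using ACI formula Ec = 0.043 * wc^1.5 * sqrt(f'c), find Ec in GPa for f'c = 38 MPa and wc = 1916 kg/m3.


Ec = 0.043 * 1916^1.5 * sqrt(38) / 1000
= 22.23 GPa

22.23


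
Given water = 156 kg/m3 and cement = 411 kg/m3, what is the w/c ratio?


w/c = water / cement
w/c = 156 / 411 = 0.38

0.38


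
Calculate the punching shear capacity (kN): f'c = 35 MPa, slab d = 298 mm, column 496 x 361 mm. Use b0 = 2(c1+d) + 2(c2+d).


b0 = 2*(496 + 298) + 2*(361 + 298) = 2906 mm
Vc = 0.33 * sqrt(35) * 2906 * 298 / 1000
= 1690.67 kN

1690.67


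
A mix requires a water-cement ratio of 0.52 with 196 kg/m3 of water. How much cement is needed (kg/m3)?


Cement = water / (w/c)
= 196 / 0.52
= 376.9 kg/m3

376.9


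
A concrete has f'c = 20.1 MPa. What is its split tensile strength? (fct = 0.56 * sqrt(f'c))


fct = 0.56 * sqrt(20.1)
= 0.56 * 4.483
= 2.511 MPa

2.511


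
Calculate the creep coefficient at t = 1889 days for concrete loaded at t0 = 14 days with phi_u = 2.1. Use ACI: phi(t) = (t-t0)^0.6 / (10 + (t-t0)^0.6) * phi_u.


dt = 1889 - 14 = 1875
phi = 1875^0.6 / (10 + 1875^0.6) * 2.1
= 1.894

1.894


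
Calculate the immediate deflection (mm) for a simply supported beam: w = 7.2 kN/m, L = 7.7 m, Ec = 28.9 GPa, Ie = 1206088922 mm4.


Convert: L = 7.7 m = 7700 mm, Ec = 28.9 GPa = 28900 MPa
delta = 5 * 7.2 * 7700^4 / (384 * 28900 * 1206088922)
= 9.45 mm

9.45


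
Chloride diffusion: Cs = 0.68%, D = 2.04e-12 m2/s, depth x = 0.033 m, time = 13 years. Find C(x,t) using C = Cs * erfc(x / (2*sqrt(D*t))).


t_seconds = 13 * 365.25 * 24 * 3600 = 410248800.0 s
arg = 0.033 / (2 * sqrt(2.04e-12 * 410248800.0))
= 0.5704
erfc(0.5704) = 0.4199
C = 0.68 * 0.4199 = 0.2855%

0.2855


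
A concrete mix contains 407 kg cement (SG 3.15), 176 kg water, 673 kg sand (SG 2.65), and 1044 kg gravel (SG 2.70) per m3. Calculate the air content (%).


Vol cement = 407 / (3.15 * 1000) = 0.129206 m3
Vol water = 176 / 1000 = 0.176 m3
Vol sand = 673 / (2.65 * 1000) = 0.253962 m3
Vol gravel = 1044 / (2.70 * 1000) = 0.386667 m3
Total solid + water volume = 0.945835 m3
Air = (1 - 0.945835) * 100 = 5.42%

5.42


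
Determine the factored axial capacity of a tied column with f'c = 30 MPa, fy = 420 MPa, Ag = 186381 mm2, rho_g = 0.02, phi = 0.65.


Ast = rho * Ag = 0.02 * 186381 = 3727.62 mm2
phi*Pn = 0.65 * 0.80 * (0.85 * 30 * (186381 - 3727.62) + 420 * 3727.62) / 1000
= 3236.1 kN

3236.1


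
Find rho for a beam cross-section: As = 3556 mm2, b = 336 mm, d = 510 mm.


rho = As / (b * d)
= 3556 / (336 * 510)
= 0.0208

0.0208


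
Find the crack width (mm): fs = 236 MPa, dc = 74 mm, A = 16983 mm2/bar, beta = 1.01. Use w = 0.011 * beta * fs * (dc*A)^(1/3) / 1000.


w = 0.011 * beta * fs * (dc * A)^(1/3) / 1000
= 0.011 * 1.01 * 236 * (74 * 16983)^(1/3) / 1000
= 0.283 mm

0.283


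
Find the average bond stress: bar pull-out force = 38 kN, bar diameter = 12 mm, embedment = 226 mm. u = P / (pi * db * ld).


u = P / (pi * db * ld)
= 38 * 1000 / (pi * 12 * 226)
= 4.46 MPa

4.46


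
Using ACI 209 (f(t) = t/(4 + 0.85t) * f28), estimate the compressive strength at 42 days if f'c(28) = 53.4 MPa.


f(42) = 42 / (4 + 0.85 * 42) * 53.4
= 42 / 39.7 * 53.4
= 56.49 MPa

56.49


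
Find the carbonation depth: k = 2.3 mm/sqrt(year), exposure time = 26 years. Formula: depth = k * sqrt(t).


depth = k * sqrt(t)
= 2.3 * sqrt(26)
= 11.73 mm

11.73


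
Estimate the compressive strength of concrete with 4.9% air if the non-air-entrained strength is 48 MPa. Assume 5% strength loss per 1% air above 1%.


Strength loss = (4.9 - 1) * 5 = 19.5%
f'c = 48 * (1 - 19.5/100)
= 38.64 MPa

38.64


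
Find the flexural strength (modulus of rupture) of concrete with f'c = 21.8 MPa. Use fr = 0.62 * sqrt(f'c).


fr = 0.62 * sqrt(21.8)
= 2.895 MPa

2.895


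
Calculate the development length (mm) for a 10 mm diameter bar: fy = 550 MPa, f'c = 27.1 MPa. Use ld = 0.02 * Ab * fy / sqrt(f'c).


Ab = pi * 10^2 / 4 = 78.54 mm2
ld = 0.02 * 78.54 * 550 / sqrt(27.1)
= 166.0 mm

166.0
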